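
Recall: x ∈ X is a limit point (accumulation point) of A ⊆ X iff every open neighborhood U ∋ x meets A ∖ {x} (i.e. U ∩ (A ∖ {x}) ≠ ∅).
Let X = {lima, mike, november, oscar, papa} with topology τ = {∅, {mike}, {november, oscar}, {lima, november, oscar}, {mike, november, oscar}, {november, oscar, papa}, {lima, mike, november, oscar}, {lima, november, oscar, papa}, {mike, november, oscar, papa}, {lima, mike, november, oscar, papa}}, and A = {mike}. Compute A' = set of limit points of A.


A' = ∅

For each x ∈ X, list the open sets U ∈ τ with x ∈ U, then check whether U ∩ (A ∖ {x}) ≠ ∅ for every such U.
  x = lima: open {lima, november, oscar} ∋ x has {lima, november, oscar} ∩ (A ∖ {lima}) = ∅, so x is NOT a limit point.
  x = mike: open {mike} ∋ x has {mike} ∩ (A ∖ {mike}) = ∅, so x is NOT a limit point.
  x = november: open {november, oscar} ∋ x has {november, oscar} ∩ (A ∖ {november}) = ∅, so x is NOT a limit point.
  x = oscar: open {november, oscar} ∋ x has {november, oscar} ∩ (A ∖ {oscar}) = ∅, so x is NOT a limit point.
  x = papa: open {november, oscar, papa} ∋ x has {november, oscar, papa} ∩ (A ∖ {papa}) = ∅, so x is NOT a limit point.
Collecting: A' = ∅.


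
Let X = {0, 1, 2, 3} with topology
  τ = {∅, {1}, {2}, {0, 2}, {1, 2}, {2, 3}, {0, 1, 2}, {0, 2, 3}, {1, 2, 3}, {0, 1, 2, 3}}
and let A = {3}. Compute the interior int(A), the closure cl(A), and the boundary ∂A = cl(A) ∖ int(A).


int(A) = ∅, cl(A) = {3}, ∂A = {3}.

Closed sets in (X, τ) are complements of opens:
  closed(X, τ) = {∅, {0}, {1}, {3}, {0, 1}, {0, 3}, {1, 3}, {0, 1, 3}, {0, 2, 3}, {0, 1, 2, 3}}.
int(A) = ⋃ {U ∈ τ : U ⊆ A}. Opens contained in A: ∅.
Taking the union of these: int(A) = ∅.
cl(A) = ⋂ {C closed : A ⊆ C}. Closed sets containing A: {3}, {0, 3}, {1, 3}, {0, 1, 3}, {0, 2, 3}, {0, 1, 2, 3}.
Intersecting these: cl(A) = {3}.
∂A = cl(A) ∖ int(A) = {3} ∖ ∅ = {3}.


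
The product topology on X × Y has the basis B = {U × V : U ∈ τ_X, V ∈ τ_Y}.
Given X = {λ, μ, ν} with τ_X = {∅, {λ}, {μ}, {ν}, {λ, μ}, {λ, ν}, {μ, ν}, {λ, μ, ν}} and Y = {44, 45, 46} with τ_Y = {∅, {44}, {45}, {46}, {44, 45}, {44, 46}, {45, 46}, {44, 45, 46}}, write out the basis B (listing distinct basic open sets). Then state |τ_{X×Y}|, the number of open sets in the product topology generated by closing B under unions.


Basis B = {∅ × ∅, {λ} × {44}, {λ} × {45}, {λ} × {46}, {μ} × {44}, {μ} × {45}, {μ} × {46}, {ν} × {44}, {ν} × {45}, {ν} × {46}, {λ} × {44, 45}, {λ} × {44, 46}, {λ, μ} × {44}, {λ, ν} × {44}, {λ} × {45, 46}, {λ, μ} × {45}, {λ, ν} × {45}, {λ, μ} × {46}, {λ, ν} × {46}, {μ} × {44, 45}, {μ} × {44, 46}, {μ, ν} × {44}, {μ} × {45, 46}, {μ, ν} × {45}, {μ, ν} × {46}, {ν} × {44, 45}, {ν} × {44, 46}, {ν} × {45, 46}, {λ} × {44, 45, 46}, {λ, μ, ν} × {44}, {λ, μ, ν} × {45}, {λ, μ, ν} × {46}, {μ} × {44, 45, 46}, {ν} × {44, 45, 46}, {λ, μ} × {44, 45}, {λ, ν} × {44, 45}, {λ, μ} × {44, 46}, {λ, ν} × {44, 46}, {λ, μ} × {45, 46}, {λ, ν} × {45, 46}, {μ, ν} × {44, 45}, {μ, ν} × {44, 46}, {μ, ν} × {45, 46}, {λ, μ} × {44, 45, 46}, {λ, ν} × {44, 45, 46}, {λ, μ, ν} × {44, 45}, {λ, μ, ν} × {44, 46}, {λ, μ, ν} × {45, 46}, {μ, ν} × {44, 45, 46}, {λ, μ, ν} × {44, 45, 46}}; |τ_{X×Y}| = 512.

Enumerate products U × V with U ∈ τ_X, V ∈ τ_Y (deduplicated):
  ∅ × ∅ = {} (∅)
  {λ} × {44} = {(λ,44)}
  {λ} × {45} = {(λ,45)}
  {λ} × {46} = {(λ,46)}
  {μ} × {44} = {(μ,44)}
  {μ} × {45} = {(μ,45)}
  {μ} × {46} = {(μ,46)}
  {ν} × {44} = {(ν,44)}
  {ν} × {45} = {(ν,45)}
  {ν} × {46} = {(ν,46)}
  {λ} × {44, 45} = {(λ,44), (λ,45)}
  {λ} × {44, 46} = {(λ,44), (λ,46)}
  {λ, μ} × {44} = {(λ,44), (μ,44)}
  {λ, ν} × {44} = {(λ,44), (ν,44)}
  {λ} × {45, 46} = {(λ,45), (λ,46)}
  {λ, μ} × {45} = {(λ,45), (μ,45)}
  {λ, ν} × {45} = {(λ,45), (ν,45)}
  {λ, μ} × {46} = {(λ,46), (μ,46)}
  {λ, ν} × {46} = {(λ,46), (ν,46)}
  {μ} × {44, 45} = {(μ,44), (μ,45)}
  {μ} × {44, 46} = {(μ,44), (μ,46)}
  {μ, ν} × {44} = {(μ,44), (ν,44)}
  {μ} × {45, 46} = {(μ,45), (μ,46)}
  {μ, ν} × {45} = {(μ,45), (ν,45)}
  {μ, ν} × {46} = {(μ,46), (ν,46)}
  {ν} × {44, 45} = {(ν,44), (ν,45)}
  {ν} × {44, 46} = {(ν,44), (ν,46)}
  {ν} × {45, 46} = {(ν,45), (ν,46)}
  {λ} × {44, 45, 46} = {(λ,44), (λ,45), (λ,46)}
  {λ, μ, ν} × {44} = {(λ,44), (μ,44), (ν,44)}
  {λ, μ, ν} × {45} = {(λ,45), (μ,45), (ν,45)}
  {λ, μ, ν} × {46} = {(λ,46), (μ,46), (ν,46)}
  {μ} × {44, 45, 46} = {(μ,44), (μ,45), (μ,46)}
  {ν} × {44, 45, 46} = {(ν,44), (ν,45), (ν,46)}
  {λ, μ} × {44, 45} = {(λ,44), (λ,45), (μ,44), (μ,45)}
  {λ, ν} × {44, 45} = {(λ,44), (λ,45), (ν,44), (ν,45)}
  {λ, μ} × {44, 46} = {(λ,44), (λ,46), (μ,44), (μ,46)}
  {λ, ν} × {44, 46} = {(λ,44), (λ,46), (ν,44), (ν,46)}
  {λ, μ} × {45, 46} = {(λ,45), (λ,46), (μ,45), (μ,46)}
  {λ, ν} × {45, 46} = {(λ,45), (λ,46), (ν,45), (ν,46)}
  {μ, ν} × {44, 45} = {(μ,44), (μ,45), (ν,44), (ν,45)}
  {μ, ν} × {44, 46} = {(μ,44), (μ,46), (ν,44), (ν,46)}
  {μ, ν} × {45, 46} = {(μ,45), (μ,46), (ν,45), (ν,46)}
  {λ, μ} × {44, 45, 46} = {(λ,44), (λ,45), (λ,46), (μ,44), (μ,45), (μ,46)}
  {λ, ν} × {44, 45, 46} = {(λ,44), (λ,45), (λ,46), (ν,44), (ν,45), (ν,46)}
  {λ, μ, ν} × {44, 45} = {(λ,44), (λ,45), (μ,44), (μ,45), (ν,44), (ν,45)}
  {λ, μ, ν} × {44, 46} = {(λ,44), (λ,46), (μ,44), (μ,46), (ν,44), (ν,46)}
  {λ, μ, ν} × {45, 46} = {(λ,45), (λ,46), (μ,45), (μ,46), (ν,45), (ν,46)}
  {μ, ν} × {44, 45, 46} = {(μ,44), (μ,45), (μ,46), (ν,44), (ν,45), (ν,46)}
  {λ, μ, ν} × {44, 45, 46} = {(λ,44), (λ,45), (λ,46), (μ,44), (μ,45), (μ,46), (ν,44), (ν,45), (ν,46)}
These 50 distinct sets form the basis B.
Close under arbitrary unions to get τ_{X×Y}; counting gives |τ_{X×Y}| = 512.


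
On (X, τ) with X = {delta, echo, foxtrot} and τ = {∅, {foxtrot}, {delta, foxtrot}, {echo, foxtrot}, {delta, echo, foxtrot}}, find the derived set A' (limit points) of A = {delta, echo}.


A' = ∅

For each x ∈ X, list the open sets U ∈ τ with x ∈ U, then check whether U ∩ (A ∖ {x}) ≠ ∅ for every such U.
  x = delta: open {delta, foxtrot} ∋ x has {delta, foxtrot} ∩ (A ∖ {delta}) = ∅, so x is NOT a limit point.
  x = echo: open {echo, foxtrot} ∋ x has {echo, foxtrot} ∩ (A ∖ {echo}) = ∅, so x is NOT a limit point.
  x = foxtrot: open {foxtrot} ∋ x has {foxtrot} ∩ (A ∖ {foxtrot}) = ∅, so x is NOT a limit point.
Collecting: A' = ∅.


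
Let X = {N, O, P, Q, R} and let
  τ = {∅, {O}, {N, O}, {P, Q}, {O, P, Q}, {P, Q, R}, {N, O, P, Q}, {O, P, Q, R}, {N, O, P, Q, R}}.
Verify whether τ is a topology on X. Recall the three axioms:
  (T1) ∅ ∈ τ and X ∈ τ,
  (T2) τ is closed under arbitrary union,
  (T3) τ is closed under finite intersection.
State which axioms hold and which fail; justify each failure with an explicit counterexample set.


τ IS a topology on X.

Axiom (T1): ∅ ∈ τ? Yes; X ∈ τ? Yes.
Axiom (T2/T3): check pairwise unions and intersections of members of τ.
All pairwise intersections and unions checked — each lies in τ. Therefore τ satisfies (T1), (T2), (T3): it IS a topology on X.


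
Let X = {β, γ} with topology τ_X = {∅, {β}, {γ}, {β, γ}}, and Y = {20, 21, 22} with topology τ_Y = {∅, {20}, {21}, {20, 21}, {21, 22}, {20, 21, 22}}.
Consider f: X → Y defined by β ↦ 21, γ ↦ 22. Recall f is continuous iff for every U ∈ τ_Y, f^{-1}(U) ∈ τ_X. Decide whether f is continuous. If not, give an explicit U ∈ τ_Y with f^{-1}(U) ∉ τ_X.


f IS continuous.

Compute f^{-1}(U) for each U ∈ τ_Y:
  U = ∅: f^{-1}(U) = ∅ ∈ τ_X ✓.
  U = {20}: f^{-1}(U) = ∅ ∈ τ_X ✓.
  U = {21}: f^{-1}(U) = {β} ∈ τ_X ✓.
  U = {20, 21}: f^{-1}(U) = {β} ∈ τ_X ✓.
  U = {21, 22}: f^{-1}(U) = {β, γ} ∈ τ_X ✓.
  U = {20, 21, 22}: f^{-1}(U) = {β, γ} ∈ τ_X ✓.
Every preimage lies in τ_X, so f IS continuous.


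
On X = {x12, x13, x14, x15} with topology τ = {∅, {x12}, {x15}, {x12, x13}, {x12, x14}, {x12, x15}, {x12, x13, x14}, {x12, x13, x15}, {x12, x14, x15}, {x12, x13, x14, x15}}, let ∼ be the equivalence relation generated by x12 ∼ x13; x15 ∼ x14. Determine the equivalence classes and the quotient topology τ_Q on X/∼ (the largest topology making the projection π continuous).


X/∼ = {[x12=x13], [x14=x15]}; |τ_Q| = 3.

Equivalence classes: [x12=x13], [x14=x15].
Quotient map π: X → X/∼ sends x12 ↦ [x12=x13], x13 ↦ [x12=x13], x14 ↦ [x14=x15], x15 ↦ [x14=x15].
For each subset V ⊆ X/∼, compute π^{-1}(V) ⊆ X and check whether π^{-1}(V) ∈ τ. V is open in τ_Q iff π^{-1}(V) ∈ τ.
  V = {}: π^{-1}(V) = ∅ ∈ τ ✓.
  V = {[x12=x13]}: π^{-1}(V) = {x12, x13} ∈ τ ✓.
  V = {[x14=x15]}: π^{-1}(V) = {x14, x15} ∉ τ ✗.
  V = {[x12=x13], [x14=x15]}: π^{-1}(V) = {x12, x13, x14, x15} ∈ τ ✓.
Open sets in the quotient: τ_Q = {{}, {[x12=x13]}, {[x12=x13], [x14=x15]}} (3 elements).


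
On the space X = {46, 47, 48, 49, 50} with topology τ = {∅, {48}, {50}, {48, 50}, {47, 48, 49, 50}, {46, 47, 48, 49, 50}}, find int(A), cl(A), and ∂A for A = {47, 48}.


int(A) = {48}, cl(A) = {46, 47, 48, 49}, ∂A = {46, 47, 49}.

Closed sets in (X, τ) are complements of opens:
  closed(X, τ) = {∅, {46}, {46, 47, 49}, {46, 47, 48, 49}, {46, 47, 49, 50}, {46, 47, 48, 49, 50}}.
int(A) = ⋃ {U ∈ τ : U ⊆ A}. Opens contained in A: ∅, {48}.
Taking the union of these: int(A) = {48}.
cl(A) = ⋂ {C closed : A ⊆ C}. Closed sets containing A: {46, 47, 48, 49}, {46, 47, 48, 49, 50}.
Intersecting these: cl(A) = {46, 47, 48, 49}.
∂A = cl(A) ∖ int(A) = {46, 47, 48, 49} ∖ {48} = {46, 47, 49}.


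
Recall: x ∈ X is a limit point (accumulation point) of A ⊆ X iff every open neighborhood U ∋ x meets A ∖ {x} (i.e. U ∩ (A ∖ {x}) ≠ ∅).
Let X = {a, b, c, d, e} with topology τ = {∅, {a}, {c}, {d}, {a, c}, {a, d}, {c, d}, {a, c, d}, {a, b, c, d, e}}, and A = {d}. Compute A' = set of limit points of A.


A' = {b, e}

For each x ∈ X, list the open sets U ∈ τ with x ∈ U, then check whether U ∩ (A ∖ {x}) ≠ ∅ for every such U.
  x = a: open {a} ∋ x has {a} ∩ (A ∖ {a}) = ∅, so x is NOT a limit point.
  x = b: opens ∋ x are {a, b, c, d, e}; each meets A ∖ {b}, so x IS a limit point.
  x = c: open {c} ∋ x has {c} ∩ (A ∖ {c}) = ∅, so x is NOT a limit point.
  x = d: open {d} ∋ x has {d} ∩ (A ∖ {d}) = ∅, so x is NOT a limit point.
  x = e: opens ∋ x are {a, b, c, d, e}; each meets A ∖ {e}, so x IS a limit point.
Collecting: A' = {b, e}.


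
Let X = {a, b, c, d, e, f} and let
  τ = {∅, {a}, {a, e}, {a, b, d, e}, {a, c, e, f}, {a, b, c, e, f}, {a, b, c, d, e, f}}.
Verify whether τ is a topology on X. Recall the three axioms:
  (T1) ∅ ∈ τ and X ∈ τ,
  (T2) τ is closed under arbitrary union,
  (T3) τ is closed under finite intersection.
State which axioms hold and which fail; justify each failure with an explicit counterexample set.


τ is NOT a topology on X.

Axiom (T1): ∅ ∈ τ? Yes; X ∈ τ? Yes.
Axiom (T2/T3): check pairwise unions and intersections of members of τ.
Counterexample for (T3): {a, b, d, e} ∩ {a, b, c, e, f} = {a, b, e} ∉ τ. Therefore τ is NOT a topology.


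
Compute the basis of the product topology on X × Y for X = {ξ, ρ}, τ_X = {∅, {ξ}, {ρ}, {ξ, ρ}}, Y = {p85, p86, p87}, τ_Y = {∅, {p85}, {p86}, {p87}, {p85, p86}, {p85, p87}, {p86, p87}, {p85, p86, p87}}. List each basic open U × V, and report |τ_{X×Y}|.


Basis B = {∅ × ∅, {ξ} × {p85}, {ξ} × {p86}, {ξ} × {p87}, {ρ} × {p85}, {ρ} × {p86}, {ρ} × {p87}, {ξ} × {p85, p86}, {ξ} × {p85, p87}, {ξ, ρ} × {p85}, {ξ} × {p86, p87}, {ξ, ρ} × {p86}, {ξ, ρ} × {p87}, {ρ} × {p85, p86}, {ρ} × {p85, p87}, {ρ} × {p86, p87}, {ξ} × {p85, p86, p87}, {ρ} × {p85, p86, p87}, {ξ, ρ} × {p85, p86}, {ξ, ρ} × {p85, p87}, {ξ, ρ} × {p86, p87}, {ξ, ρ} × {p85, p86, p87}}; |τ_{X×Y}| = 64.

Enumerate products U × V with U ∈ τ_X, V ∈ τ_Y (deduplicated):
  ∅ × ∅ = {} (∅)
  {ξ} × {p85} = {(ξ,p85)}
  {ξ} × {p86} = {(ξ,p86)}
  {ξ} × {p87} = {(ξ,p87)}
  {ρ} × {p85} = {(ρ,p85)}
  {ρ} × {p86} = {(ρ,p86)}
  {ρ} × {p87} = {(ρ,p87)}
  {ξ} × {p85, p86} = {(ξ,p85), (ξ,p86)}
  {ξ} × {p85, p87} = {(ξ,p85), (ξ,p87)}
  {ξ, ρ} × {p85} = {(ξ,p85), (ρ,p85)}
  {ξ} × {p86, p87} = {(ξ,p86), (ξ,p87)}
  {ξ, ρ} × {p86} = {(ξ,p86), (ρ,p86)}
  {ξ, ρ} × {p87} = {(ξ,p87), (ρ,p87)}
  {ρ} × {p85, p86} = {(ρ,p85), (ρ,p86)}
  {ρ} × {p85, p87} = {(ρ,p85), (ρ,p87)}
  {ρ} × {p86, p87} = {(ρ,p86), (ρ,p87)}
  {ξ} × {p85, p86, p87} = {(ξ,p85), (ξ,p86), (ξ,p87)}
  {ρ} × {p85, p86, p87} = {(ρ,p85), (ρ,p86), (ρ,p87)}
  {ξ, ρ} × {p85, p86} = {(ξ,p85), (ξ,p86), (ρ,p85), (ρ,p86)}
  {ξ, ρ} × {p85, p87} = {(ξ,p85), (ξ,p87), (ρ,p85), (ρ,p87)}
  {ξ, ρ} × {p86, p87} = {(ξ,p86), (ξ,p87), (ρ,p86), (ρ,p87)}
  {ξ, ρ} × {p85, p86, p87} = {(ξ,p85), (ξ,p86), (ξ,p87), (ρ,p85), (ρ,p86), (ρ,p87)}
These 22 distinct sets form the basis B.
Close under arbitrary unions to get τ_{X×Y}; counting gives |τ_{X×Y}| = 64.


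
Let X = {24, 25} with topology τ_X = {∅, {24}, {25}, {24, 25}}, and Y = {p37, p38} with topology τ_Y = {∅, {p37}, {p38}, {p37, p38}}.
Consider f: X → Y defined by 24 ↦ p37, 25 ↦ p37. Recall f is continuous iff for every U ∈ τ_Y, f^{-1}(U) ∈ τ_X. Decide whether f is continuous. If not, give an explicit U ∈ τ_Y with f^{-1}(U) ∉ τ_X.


f IS continuous.

Compute f^{-1}(U) for each U ∈ τ_Y:
  U = ∅: f^{-1}(U) = ∅ ∈ τ_X ✓.
  U = {p37}: f^{-1}(U) = {24, 25} ∈ τ_X ✓.
  U = {p38}: f^{-1}(U) = ∅ ∈ τ_X ✓.
  U = {p37, p38}: f^{-1}(U) = {24, 25} ∈ τ_X ✓.
Every preimage lies in τ_X, so f IS continuous.


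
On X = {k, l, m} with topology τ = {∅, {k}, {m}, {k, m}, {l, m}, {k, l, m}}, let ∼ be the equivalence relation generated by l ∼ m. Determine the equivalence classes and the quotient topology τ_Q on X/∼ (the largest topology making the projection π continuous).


X/∼ = {[k], [l=m]}; |τ_Q| = 4.

Equivalence classes: [k], [l=m].
Quotient map π: X → X/∼ sends k ↦ [k], l ↦ [l=m], m ↦ [l=m].
For each subset V ⊆ X/∼, compute π^{-1}(V) ⊆ X and check whether π^{-1}(V) ∈ τ. V is open in τ_Q iff π^{-1}(V) ∈ τ.
  V = {}: π^{-1}(V) = ∅ ∈ τ ✓.
  V = {[k]}: π^{-1}(V) = {k} ∈ τ ✓.
  V = {[l=m]}: π^{-1}(V) = {l, m} ∈ τ ✓.
  V = {[k], [l=m]}: π^{-1}(V) = {k, l, m} ∈ τ ✓.
Open sets in the quotient: τ_Q = {{}, {[k]}, {[l=m]}, {[k], [l=m]}} (4 elements).


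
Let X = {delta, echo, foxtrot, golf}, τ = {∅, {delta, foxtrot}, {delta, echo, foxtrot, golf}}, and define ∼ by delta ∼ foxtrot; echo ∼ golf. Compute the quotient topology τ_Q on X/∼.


X/∼ = {[delta=foxtrot], [echo=golf]}; |τ_Q| = 3.

Equivalence classes: [delta=foxtrot], [echo=golf].
Quotient map π: X → X/∼ sends delta ↦ [delta=foxtrot], echo ↦ [echo=golf], foxtrot ↦ [delta=foxtrot], golf ↦ [echo=golf].
For each subset V ⊆ X/∼, compute π^{-1}(V) ⊆ X and check whether π^{-1}(V) ∈ τ. V is open in τ_Q iff π^{-1}(V) ∈ τ.
  V = {}: π^{-1}(V) = ∅ ∈ τ ✓.
  V = {[delta=foxtrot]}: π^{-1}(V) = {delta, foxtrot} ∈ τ ✓.
  V = {[echo=golf]}: π^{-1}(V) = {echo, golf} ∉ τ ✗.
  V = {[delta=foxtrot], [echo=golf]}: π^{-1}(V) = {delta, echo, foxtrot, golf} ∈ τ ✓.
Open sets in the quotient: τ_Q = {{}, {[delta=foxtrot]}, {[delta=foxtrot], [echo=golf]}} (3 elements).


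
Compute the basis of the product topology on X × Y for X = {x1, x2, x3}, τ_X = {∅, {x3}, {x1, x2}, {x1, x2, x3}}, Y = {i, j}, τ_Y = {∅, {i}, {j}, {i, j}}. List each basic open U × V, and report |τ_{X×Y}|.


Basis B = {∅ × ∅, {x3} × {i}, {x3} × {j}, {x1, x2} × {i}, {x1, x2} × {j}, {x3} × {i, j}, {x1, x2, x3} × {i}, {x1, x2, x3} × {j}, {x1, x2} × {i, j}, {x1, x2, x3} × {i, j}}; |τ_{X×Y}| = 16.

Enumerate products U × V with U ∈ τ_X, V ∈ τ_Y (deduplicated):
  ∅ × ∅ = {} (∅)
  {x3} × {i} = {(x3,i)}
  {x3} × {j} = {(x3,j)}
  {x1, x2} × {i} = {(x1,i), (x2,i)}
  {x1, x2} × {j} = {(x1,j), (x2,j)}
  {x3} × {i, j} = {(x3,i), (x3,j)}
  {x1, x2, x3} × {i} = {(x1,i), (x2,i), (x3,i)}
  {x1, x2, x3} × {j} = {(x1,j), (x2,j), (x3,j)}
  {x1, x2} × {i, j} = {(x1,i), (x1,j), (x2,i), (x2,j)}
  {x1, x2, x3} × {i, j} = {(x1,i), (x1,j), (x2,i), (x2,j), (x3,i), (x3,j)}
These 10 distinct sets form the basis B.
Close under arbitrary unions to get τ_{X×Y}; counting gives |τ_{X×Y}| = 16.


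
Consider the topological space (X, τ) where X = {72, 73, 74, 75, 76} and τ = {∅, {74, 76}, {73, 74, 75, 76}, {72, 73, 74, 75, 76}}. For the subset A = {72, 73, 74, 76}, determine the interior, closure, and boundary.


int(A) = {74, 76}, cl(A) = {72, 73, 74, 75, 76}, ∂A = {72, 73, 75}.

Closed sets in (X, τ) are complements of opens:
  closed(X, τ) = {∅, {72}, {72, 73, 75}, {72, 73, 74, 75, 76}}.
int(A) = ⋃ {U ∈ τ : U ⊆ A}. Opens contained in A: ∅, {74, 76}.
Taking the union of these: int(A) = {74, 76}.
cl(A) = ⋂ {C closed : A ⊆ C}. Closed sets containing A: {72, 73, 74, 75, 76}.
Intersecting these: cl(A) = {72, 73, 74, 75, 76}.
∂A = cl(A) ∖ int(A) = {72, 73, 74, 75, 76} ∖ {74, 76} = {72, 73, 75}.


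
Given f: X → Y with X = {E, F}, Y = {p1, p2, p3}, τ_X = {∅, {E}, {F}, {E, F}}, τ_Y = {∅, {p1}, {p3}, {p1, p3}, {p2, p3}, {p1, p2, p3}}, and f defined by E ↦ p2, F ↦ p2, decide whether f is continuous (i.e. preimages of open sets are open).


f IS continuous.

Compute f^{-1}(U) for each U ∈ τ_Y:
  U = ∅: f^{-1}(U) = ∅ ∈ τ_X ✓.
  U = {p1}: f^{-1}(U) = ∅ ∈ τ_X ✓.
  U = {p3}: f^{-1}(U) = ∅ ∈ τ_X ✓.
  U = {p1, p3}: f^{-1}(U) = ∅ ∈ τ_X ✓.
  U = {p2, p3}: f^{-1}(U) = {E, F} ∈ τ_X ✓.
  U = {p1, p2, p3}: f^{-1}(U) = {E, F} ∈ τ_X ✓.
Every preimage lies in τ_X, so f IS continuous.


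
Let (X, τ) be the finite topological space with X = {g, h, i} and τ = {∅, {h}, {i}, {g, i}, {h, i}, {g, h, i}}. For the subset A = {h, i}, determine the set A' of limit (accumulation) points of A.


A' = {g}

For each x ∈ X, list the open sets U ∈ τ with x ∈ U, then check whether U ∩ (A ∖ {x}) ≠ ∅ for every such U.
  x = g: opens ∋ x are {g, i}, {g, h, i}; each meets A ∖ {g}, so x IS a limit point.
  x = h: open {h} ∋ x has {h} ∩ (A ∖ {h}) = ∅, so x is NOT a limit point.
  x = i: open {i} ∋ x has {i} ∩ (A ∖ {i}) = ∅, so x is NOT a limit point.
Collecting: A' = {g}.


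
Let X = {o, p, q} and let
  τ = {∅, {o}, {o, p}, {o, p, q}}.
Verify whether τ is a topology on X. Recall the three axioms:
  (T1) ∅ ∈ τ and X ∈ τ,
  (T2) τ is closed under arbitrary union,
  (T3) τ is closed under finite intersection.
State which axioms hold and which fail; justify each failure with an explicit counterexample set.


τ IS a topology on X.

Axiom (T1): ∅ ∈ τ? Yes; X ∈ τ? Yes.
Axiom (T2/T3): check pairwise unions and intersections of members of τ.
All pairwise intersections and unions checked — each lies in τ. Therefore τ satisfies (T1), (T2), (T3): it IS a topology on X.


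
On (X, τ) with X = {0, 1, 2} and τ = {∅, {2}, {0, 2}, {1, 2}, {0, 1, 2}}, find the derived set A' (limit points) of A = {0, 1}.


A' = ∅

For each x ∈ X, list the open sets U ∈ τ with x ∈ U, then check whether U ∩ (A ∖ {x}) ≠ ∅ for every such U.
  x = 0: open {0, 2} ∋ x has {0, 2} ∩ (A ∖ {0}) = ∅, so x is NOT a limit point.
  x = 1: open {1, 2} ∋ x has {1, 2} ∩ (A ∖ {1}) = ∅, so x is NOT a limit point.
  x = 2: open {2} ∋ x has {2} ∩ (A ∖ {2}) = ∅, so x is NOT a limit point.
Collecting: A' = ∅.


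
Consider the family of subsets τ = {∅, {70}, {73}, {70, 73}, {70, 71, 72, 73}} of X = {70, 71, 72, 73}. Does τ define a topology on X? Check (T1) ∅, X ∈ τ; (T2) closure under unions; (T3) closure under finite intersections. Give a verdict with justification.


τ IS a topology on X.

Axiom (T1): ∅ ∈ τ? Yes; X ∈ τ? Yes.
Axiom (T2/T3): check pairwise unions and intersections of members of τ.
All pairwise intersections and unions checked — each lies in τ. Therefore τ satisfies (T1), (T2), (T3): it IS a topology on X.


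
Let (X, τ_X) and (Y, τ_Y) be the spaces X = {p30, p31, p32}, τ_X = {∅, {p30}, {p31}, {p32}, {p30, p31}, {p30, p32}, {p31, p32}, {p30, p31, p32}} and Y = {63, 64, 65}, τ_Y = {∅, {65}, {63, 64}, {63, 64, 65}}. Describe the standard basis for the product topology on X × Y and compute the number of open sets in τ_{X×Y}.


Basis B = {∅ × ∅, {p30} × {65}, {p31} × {65}, {p32} × {65}, {p30} × {63, 64}, {p30, p31} × {65}, {p30, p32} × {65}, {p31} × {63, 64}, {p31, p32} × {65}, {p32} × {63, 64}, {p30} × {63, 64, 65}, {p30, p31, p32} × {65}, {p31} × {63, 64, 65}, {p32} × {63, 64, 65}, {p30, p31} × {63, 64}, {p30, p32} × {63, 64}, {p31, p32} × {63, 64}, {p30, p31} × {63, 64, 65}, {p30, p32} × {63, 64, 65}, {p30, p31, p32} × {63, 64}, {p31, p32} × {63, 64, 65}, {p30, p31, p32} × {63, 64, 65}}; |τ_{X×Y}| = 64.

Enumerate products U × V with U ∈ τ_X, V ∈ τ_Y (deduplicated):
  ∅ × ∅ = {} (∅)
  {p30} × {65} = {(p30,65)}
  {p31} × {65} = {(p31,65)}
  {p32} × {65} = {(p32,65)}
  {p30} × {63, 64} = {(p30,63), (p30,64)}
  {p30, p31} × {65} = {(p30,65), (p31,65)}
  {p30, p32} × {65} = {(p30,65), (p32,65)}
  {p31} × {63, 64} = {(p31,63), (p31,64)}
  {p31, p32} × {65} = {(p31,65), (p32,65)}
  {p32} × {63, 64} = {(p32,63), (p32,64)}
  {p30} × {63, 64, 65} = {(p30,63), (p30,64), (p30,65)}
  {p30, p31, p32} × {65} = {(p30,65), (p31,65), (p32,65)}
  {p31} × {63, 64, 65} = {(p31,63), (p31,64), (p31,65)}
  {p32} × {63, 64, 65} = {(p32,63), (p32,64), (p32,65)}
  {p30, p31} × {63, 64} = {(p30,63), (p30,64), (p31,63), (p31,64)}
  {p30, p32} × {63, 64} = {(p30,63), (p30,64), (p32,63), (p32,64)}
  {p31, p32} × {63, 64} = {(p31,63), (p31,64), (p32,63), (p32,64)}
  {p30, p31} × {63, 64, 65} = {(p30,63), (p30,64), (p30,65), (p31,63), (p31,64), (p31,65)}
  {p30, p32} × {63, 64, 65} = {(p30,63), (p30,64), (p30,65), (p32,63), (p32,64), (p32,65)}
  {p30, p31, p32} × {63, 64} = {(p30,63), (p30,64), (p31,63), (p31,64), (p32,63), (p32,64)}
  {p31, p32} × {63, 64, 65} = {(p31,63), (p31,64), (p31,65), (p32,63), (p32,64), (p32,65)}
  {p30, p31, p32} × {63, 64, 65} = {(p30,63), (p30,64), (p30,65), (p31,63), (p31,64), (p31,65), (p32,63), (p32,64), (p32,65)}
These 22 distinct sets form the basis B.
Close under arbitrary unions to get τ_{X×Y}; counting gives |τ_{X×Y}| = 64.


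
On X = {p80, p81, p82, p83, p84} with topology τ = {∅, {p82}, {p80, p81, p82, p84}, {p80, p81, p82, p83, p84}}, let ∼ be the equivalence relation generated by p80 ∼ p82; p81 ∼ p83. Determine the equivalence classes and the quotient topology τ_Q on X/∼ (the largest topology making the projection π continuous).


X/∼ = {[p80=p82], [p81=p83], [p84]}; |τ_Q| = 2.

Equivalence classes: [p80=p82], [p81=p83], [p84].
Quotient map π: X → X/∼ sends p80 ↦ [p80=p82], p81 ↦ [p81=p83], p82 ↦ [p80=p82], p83 ↦ [p81=p83], p84 ↦ [p84].
For each subset V ⊆ X/∼, compute π^{-1}(V) ⊆ X and check whether π^{-1}(V) ∈ τ. V is open in τ_Q iff π^{-1}(V) ∈ τ.
  V = {}: π^{-1}(V) = ∅ ∈ τ ✓.
  V = {[p80=p82]}: π^{-1}(V) = {p80, p82} ∉ τ ✗.
  V = {[p81=p83]}: π^{-1}(V) = {p81, p83} ∉ τ ✗.
  V = {[p80=p82], [p81=p83]}: π^{-1}(V) = {p80, p81, p82, p83} ∉ τ ✗.
  V = {[p84]}: π^{-1}(V) = {p84} ∉ τ ✗.
  V = {[p80=p82], [p84]}: π^{-1}(V) = {p80, p82, p84} ∉ τ ✗.
  V = {[p81=p83], [p84]}: π^{-1}(V) = {p81, p83, p84} ∉ τ ✗.
  V = {[p80=p82], [p81=p83], [p84]}: π^{-1}(V) = {p80, p81, p82, p83, p84} ∈ τ ✓.
Open sets in the quotient: τ_Q = {{}, {[p80=p82], [p81=p83], [p84]}} (2 elements).


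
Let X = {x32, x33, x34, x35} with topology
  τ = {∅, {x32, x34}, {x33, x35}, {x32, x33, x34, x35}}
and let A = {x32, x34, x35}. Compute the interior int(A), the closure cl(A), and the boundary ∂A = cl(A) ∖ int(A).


int(A) = {x32, x34}, cl(A) = {x32, x33, x34, x35}, ∂A = {x33, x35}.

Closed sets in (X, τ) are complements of opens:
  closed(X, τ) = {∅, {x32, x34}, {x33, x35}, {x32, x33, x34, x35}}.
int(A) = ⋃ {U ∈ τ : U ⊆ A}. Opens contained in A: ∅, {x32, x34}.
Taking the union of these: int(A) = {x32, x34}.
cl(A) = ⋂ {C closed : A ⊆ C}. Closed sets containing A: {x32, x33, x34, x35}.
Intersecting these: cl(A) = {x32, x33, x34, x35}.
∂A = cl(A) ∖ int(A) = {x32, x33, x34, x35} ∖ {x32, x34} = {x33, x35}.


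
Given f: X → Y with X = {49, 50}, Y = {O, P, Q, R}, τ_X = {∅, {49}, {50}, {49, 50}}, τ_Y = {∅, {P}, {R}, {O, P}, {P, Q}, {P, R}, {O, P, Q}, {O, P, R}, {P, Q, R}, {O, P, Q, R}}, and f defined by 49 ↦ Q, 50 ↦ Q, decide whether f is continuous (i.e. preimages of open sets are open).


f IS continuous.

Compute f^{-1}(U) for each U ∈ τ_Y:
  U = ∅: f^{-1}(U) = ∅ ∈ τ_X ✓.
  U = {P}: f^{-1}(U) = ∅ ∈ τ_X ✓.
  U = {R}: f^{-1}(U) = ∅ ∈ τ_X ✓.
  U = {O, P}: f^{-1}(U) = ∅ ∈ τ_X ✓.
  U = {P, Q}: f^{-1}(U) = {49, 50} ∈ τ_X ✓.
  U = {P, R}: f^{-1}(U) = ∅ ∈ τ_X ✓.
  U = {O, P, Q}: f^{-1}(U) = {49, 50} ∈ τ_X ✓.
  U = {O, P, R}: f^{-1}(U) = ∅ ∈ τ_X ✓.
  U = {P, Q, R}: f^{-1}(U) = {49, 50} ∈ τ_X ✓.
  U = {O, P, Q, R}: f^{-1}(U) = {49, 50} ∈ τ_X ✓.
Every preimage lies in τ_X, so f IS continuous.


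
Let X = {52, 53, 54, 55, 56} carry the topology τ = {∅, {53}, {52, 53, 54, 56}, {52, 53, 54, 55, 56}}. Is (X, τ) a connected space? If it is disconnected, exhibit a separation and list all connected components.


(X, τ) is connected.

Find clopen sets (U ∈ τ with X ∖ U ∈ τ):
  U = ∅, X ∖ U = {52, 53, 54, 55, 56} — both open, so U is clopen.
  U = {52, 53, 54, 55, 56}, X ∖ U = ∅ — both open, so U is clopen.
Only trivial clopens (∅ and X) exist, so (X, τ) is connected.
Compute connected components by grouping points that agree on all clopens:
  component: {52, 53, 54, 55, 56}


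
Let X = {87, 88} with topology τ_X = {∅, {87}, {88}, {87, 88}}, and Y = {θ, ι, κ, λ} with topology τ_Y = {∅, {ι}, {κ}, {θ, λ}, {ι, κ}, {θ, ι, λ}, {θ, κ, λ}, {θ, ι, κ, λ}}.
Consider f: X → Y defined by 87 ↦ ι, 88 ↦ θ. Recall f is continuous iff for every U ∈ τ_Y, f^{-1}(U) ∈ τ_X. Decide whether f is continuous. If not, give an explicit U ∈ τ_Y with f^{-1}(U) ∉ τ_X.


f IS continuous.

Compute f^{-1}(U) for each U ∈ τ_Y:
  U = ∅: f^{-1}(U) = ∅ ∈ τ_X ✓.
  U = {ι}: f^{-1}(U) = {87} ∈ τ_X ✓.
  U = {κ}: f^{-1}(U) = ∅ ∈ τ_X ✓.
  U = {θ, λ}: f^{-1}(U) = {88} ∈ τ_X ✓.
  U = {ι, κ}: f^{-1}(U) = {87} ∈ τ_X ✓.
  U = {θ, ι, λ}: f^{-1}(U) = {87, 88} ∈ τ_X ✓.
  U = {θ, κ, λ}: f^{-1}(U) = {88} ∈ τ_X ✓.
  U = {θ, ι, κ, λ}: f^{-1}(U) = {87, 88} ∈ τ_X ✓.
Every preimage lies in τ_X, so f IS continuous.


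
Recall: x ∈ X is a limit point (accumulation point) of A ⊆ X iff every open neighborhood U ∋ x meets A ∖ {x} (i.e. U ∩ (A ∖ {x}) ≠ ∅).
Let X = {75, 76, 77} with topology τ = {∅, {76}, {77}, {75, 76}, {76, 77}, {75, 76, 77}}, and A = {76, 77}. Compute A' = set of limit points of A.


A' = {75}

For each x ∈ X, list the open sets U ∈ τ with x ∈ U, then check whether U ∩ (A ∖ {x}) ≠ ∅ for every such U.
  x = 75: opens ∋ x are {75, 76}, {75, 76, 77}; each meets A ∖ {75}, so x IS a limit point.
  x = 76: open {76} ∋ x has {76} ∩ (A ∖ {76}) = ∅, so x is NOT a limit point.
  x = 77: open {77} ∋ x has {77} ∩ (A ∖ {77}) = ∅, so x is NOT a limit point.
Collecting: A' = {75}.


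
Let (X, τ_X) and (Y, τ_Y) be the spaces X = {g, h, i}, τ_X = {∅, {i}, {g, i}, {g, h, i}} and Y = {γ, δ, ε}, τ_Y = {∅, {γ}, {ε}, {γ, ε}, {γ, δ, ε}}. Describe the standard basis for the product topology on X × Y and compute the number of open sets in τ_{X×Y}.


Basis B = {∅ × ∅, {i} × {γ}, {i} × {ε}, {g, i} × {γ}, {g, i} × {ε}, {i} × {γ, ε}, {g, h, i} × {γ}, {g, h, i} × {ε}, {i} × {γ, δ, ε}, {g, i} × {γ, ε}, {g, i} × {γ, δ, ε}, {g, h, i} × {γ, ε}, {g, h, i} × {γ, δ, ε}}; |τ_{X×Y}| = 30.

Enumerate products U × V with U ∈ τ_X, V ∈ τ_Y (deduplicated):
  ∅ × ∅ = {} (∅)
  {i} × {γ} = {(i,γ)}
  {i} × {ε} = {(i,ε)}
  {g, i} × {γ} = {(g,γ), (i,γ)}
  {g, i} × {ε} = {(g,ε), (i,ε)}
  {i} × {γ, ε} = {(i,γ), (i,ε)}
  {g, h, i} × {γ} = {(g,γ), (h,γ), (i,γ)}
  {g, h, i} × {ε} = {(g,ε), (h,ε), (i,ε)}
  {i} × {γ, δ, ε} = {(i,γ), (i,δ), (i,ε)}
  {g, i} × {γ, ε} = {(g,γ), (g,ε), (i,γ), (i,ε)}
  {g, i} × {γ, δ, ε} = {(g,γ), (g,δ), (g,ε), (i,γ), (i,δ), (i,ε)}
  {g, h, i} × {γ, ε} = {(g,γ), (g,ε), (h,γ), (h,ε), (i,γ), (i,ε)}
  {g, h, i} × {γ, δ, ε} = {(g,γ), (g,δ), (g,ε), (h,γ), (h,δ), (h,ε), (i,γ), (i,δ), (i,ε)}
These 13 distinct sets form the basis B.
Close under arbitrary unions to get τ_{X×Y}; counting gives |τ_{X×Y}| = 30.


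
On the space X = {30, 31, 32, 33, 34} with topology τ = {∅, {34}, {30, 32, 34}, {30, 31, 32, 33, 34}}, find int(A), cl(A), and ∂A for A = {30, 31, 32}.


int(A) = ∅, cl(A) = {30, 31, 32, 33}, ∂A = {30, 31, 32, 33}.

Closed sets in (X, τ) are complements of opens:
  closed(X, τ) = {∅, {31, 33}, {30, 31, 32, 33}, {30, 31, 32, 33, 34}}.
int(A) = ⋃ {U ∈ τ : U ⊆ A}. Opens contained in A: ∅.
Taking the union of these: int(A) = ∅.
cl(A) = ⋂ {C closed : A ⊆ C}. Closed sets containing A: {30, 31, 32, 33}, {30, 31, 32, 33, 34}.
Intersecting these: cl(A) = {30, 31, 32, 33}.
∂A = cl(A) ∖ int(A) = {30, 31, 32, 33} ∖ ∅ = {30, 31, 32, 33}.


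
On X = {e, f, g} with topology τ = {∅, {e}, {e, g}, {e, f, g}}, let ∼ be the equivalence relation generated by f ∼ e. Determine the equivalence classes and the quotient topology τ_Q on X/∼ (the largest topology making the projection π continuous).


X/∼ = {[e=f], [g]}; |τ_Q| = 2.

Equivalence classes: [e=f], [g].
Quotient map π: X → X/∼ sends e ↦ [e=f], f ↦ [e=f], g ↦ [g].
For each subset V ⊆ X/∼, compute π^{-1}(V) ⊆ X and check whether π^{-1}(V) ∈ τ. V is open in τ_Q iff π^{-1}(V) ∈ τ.
  V = {}: π^{-1}(V) = ∅ ∈ τ ✓.
  V = {[e=f]}: π^{-1}(V) = {e, f} ∉ τ ✗.
  V = {[g]}: π^{-1}(V) = {g} ∉ τ ✗.
  V = {[e=f], [g]}: π^{-1}(V) = {e, f, g} ∈ τ ✓.
Open sets in the quotient: τ_Q = {{}, {[e=f], [g]}} (2 elements).


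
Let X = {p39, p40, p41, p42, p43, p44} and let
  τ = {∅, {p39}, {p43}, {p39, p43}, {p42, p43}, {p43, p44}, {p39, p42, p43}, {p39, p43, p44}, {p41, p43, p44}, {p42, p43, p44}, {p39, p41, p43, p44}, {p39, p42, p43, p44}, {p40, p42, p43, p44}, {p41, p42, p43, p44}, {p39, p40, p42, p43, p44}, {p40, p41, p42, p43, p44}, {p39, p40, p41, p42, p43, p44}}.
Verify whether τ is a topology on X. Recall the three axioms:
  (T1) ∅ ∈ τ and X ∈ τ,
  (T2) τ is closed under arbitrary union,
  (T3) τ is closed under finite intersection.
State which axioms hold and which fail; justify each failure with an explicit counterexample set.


τ is NOT a topology on X.

Axiom (T1): ∅ ∈ τ? Yes; X ∈ τ? Yes.
Axiom (T2/T3): check pairwise unions and intersections of members of τ.
Counterexample for (T2): {p39} ∪ {p41, p42, p43, p44} = {p39, p41, p42, p43, p44} ∉ τ. Therefore τ is NOT a topology.


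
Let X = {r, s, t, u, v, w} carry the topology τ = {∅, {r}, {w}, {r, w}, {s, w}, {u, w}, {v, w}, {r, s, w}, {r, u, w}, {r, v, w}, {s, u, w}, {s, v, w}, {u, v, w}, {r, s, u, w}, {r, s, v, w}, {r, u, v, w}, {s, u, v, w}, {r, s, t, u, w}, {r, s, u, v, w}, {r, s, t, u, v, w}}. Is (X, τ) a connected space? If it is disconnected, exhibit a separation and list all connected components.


(X, τ) is connected.

Find clopen sets (U ∈ τ with X ∖ U ∈ τ):
  U = ∅, X ∖ U = {r, s, t, u, v, w} — both open, so U is clopen.
  U = {r, s, t, u, v, w}, X ∖ U = ∅ — both open, so U is clopen.
Only trivial clopens (∅ and X) exist, so (X, τ) is connected.
Compute connected components by grouping points that agree on all clopens:
  component: {r, s, t, u, v, w}


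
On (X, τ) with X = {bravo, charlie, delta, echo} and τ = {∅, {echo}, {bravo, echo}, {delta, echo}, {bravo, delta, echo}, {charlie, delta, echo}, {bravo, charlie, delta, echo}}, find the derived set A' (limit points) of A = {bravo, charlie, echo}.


A' = {bravo, charlie, delta}

For each x ∈ X, list the open sets U ∈ τ with x ∈ U, then check whether U ∩ (A ∖ {x}) ≠ ∅ for every such U.
  x = bravo: opens ∋ x are {bravo, echo}, {bravo, delta, echo}, {bravo, charlie, delta, echo}; each meets A ∖ {bravo}, so x IS a limit point.
  x = charlie: opens ∋ x are {charlie, delta, echo}, {bravo, charlie, delta, echo}; each meets A ∖ {charlie}, so x IS a limit point.
  x = delta: opens ∋ x are {delta, echo}, {bravo, delta, echo}, {charlie, delta, echo}, {bravo, charlie, delta, echo}; each meets A ∖ {delta}, so x IS a limit point.
  x = echo: open {echo} ∋ x has {echo} ∩ (A ∖ {echo}) = ∅, so x is NOT a limit point.
Collecting: A' = {bravo, charlie, delta}.


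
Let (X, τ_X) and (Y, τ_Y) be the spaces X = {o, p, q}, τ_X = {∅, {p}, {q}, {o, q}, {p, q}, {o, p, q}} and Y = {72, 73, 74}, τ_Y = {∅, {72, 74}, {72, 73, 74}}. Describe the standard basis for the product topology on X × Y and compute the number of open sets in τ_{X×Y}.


Basis B = {∅ × ∅, {p} × {72, 74}, {q} × {72, 74}, {p} × {72, 73, 74}, {q} × {72, 73, 74}, {o, q} × {72, 74}, {p, q} × {72, 74}, {o, q} × {72, 73, 74}, {o, p, q} × {72, 74}, {p, q} × {72, 73, 74}, {o, p, q} × {72, 73, 74}}; |τ_{X×Y}| = 18.

Enumerate products U × V with U ∈ τ_X, V ∈ τ_Y (deduplicated):
  ∅ × ∅ = {} (∅)
  {p} × {72, 74} = {(p,72), (p,74)}
  {q} × {72, 74} = {(q,72), (q,74)}
  {p} × {72, 73, 74} = {(p,72), (p,73), (p,74)}
  {q} × {72, 73, 74} = {(q,72), (q,73), (q,74)}
  {o, q} × {72, 74} = {(o,72), (o,74), (q,72), (q,74)}
  {p, q} × {72, 74} = {(p,72), (p,74), (q,72), (q,74)}
  {o, q} × {72, 73, 74} = {(o,72), (o,73), (o,74), (q,72), (q,73), (q,74)}
  {o, p, q} × {72, 74} = {(o,72), (o,74), (p,72), (p,74), (q,72), (q,74)}
  {p, q} × {72, 73, 74} = {(p,72), (p,73), (p,74), (q,72), (q,73), (q,74)}
  {o, p, q} × {72, 73, 74} = {(o,72), (o,73), (o,74), (p,72), (p,73), (p,74), (q,72), (q,73), (q,74)}
These 11 distinct sets form the basis B.
Close under arbitrary unions to get τ_{X×Y}; counting gives |τ_{X×Y}| = 18.


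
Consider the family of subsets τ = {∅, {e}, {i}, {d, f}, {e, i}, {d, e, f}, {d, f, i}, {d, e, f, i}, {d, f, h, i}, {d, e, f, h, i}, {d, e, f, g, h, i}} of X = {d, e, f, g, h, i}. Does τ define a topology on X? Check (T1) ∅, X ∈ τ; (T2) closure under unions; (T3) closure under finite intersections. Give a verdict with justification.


τ IS a topology on X.

Axiom (T1): ∅ ∈ τ? Yes; X ∈ τ? Yes.
Axiom (T2/T3): check pairwise unions and intersections of members of τ.
All pairwise intersections and unions checked — each lies in τ. Therefore τ satisfies (T1), (T2), (T3): it IS a topology on X.


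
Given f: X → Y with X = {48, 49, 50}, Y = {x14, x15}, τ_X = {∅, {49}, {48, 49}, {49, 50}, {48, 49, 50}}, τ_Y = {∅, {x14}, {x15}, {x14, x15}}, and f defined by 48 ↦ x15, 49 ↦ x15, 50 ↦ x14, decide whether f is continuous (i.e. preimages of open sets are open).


f is NOT continuous.

Compute f^{-1}(U) for each U ∈ τ_Y:
  U = ∅: f^{-1}(U) = ∅ ∈ τ_X ✓.
  U = {x14}: f^{-1}(U) = {50} ∉ τ_X ✗.
  U = {x15}: f^{-1}(U) = {48, 49} ∈ τ_X ✓.
  U = {x14, x15}: f^{-1}(U) = {48, 49, 50} ∈ τ_X ✓.
Found U = {x14} with f^{-1}(U) = {50} not in τ_X. Therefore f is NOT continuous.


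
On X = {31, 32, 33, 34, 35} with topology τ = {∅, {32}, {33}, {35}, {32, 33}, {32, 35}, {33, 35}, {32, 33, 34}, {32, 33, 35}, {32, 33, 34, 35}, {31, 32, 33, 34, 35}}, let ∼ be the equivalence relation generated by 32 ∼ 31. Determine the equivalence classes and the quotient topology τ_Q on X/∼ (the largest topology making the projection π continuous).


X/∼ = {[31=32], [33], [34], [35]}; |τ_Q| = 5.

Equivalence classes: [31=32], [33], [34], [35].
Quotient map π: X → X/∼ sends 31 ↦ [31=32], 32 ↦ [31=32], 33 ↦ [33], 34 ↦ [34], 35 ↦ [35].
For each subset V ⊆ X/∼, compute π^{-1}(V) ⊆ X and check whether π^{-1}(V) ∈ τ. V is open in τ_Q iff π^{-1}(V) ∈ τ.
  V = {}: π^{-1}(V) = ∅ ∈ τ ✓.
  V = {[31=32]}: π^{-1}(V) = {31, 32} ∉ τ ✗.
  V = {[33]}: π^{-1}(V) = {33} ∈ τ ✓.
  V = {[31=32], [33]}: π^{-1}(V) = {31, 32, 33} ∉ τ ✗.
  V = {[34]}: π^{-1}(V) = {34} ∉ τ ✗.
  V = {[31=32], [34]}: π^{-1}(V) = {31, 32, 34} ∉ τ ✗.
  V = {[33], [34]}: π^{-1}(V) = {33, 34} ∉ τ ✗.
  V = {[31=32], [33], [34]}: π^{-1}(V) = {31, 32, 33, 34} ∉ τ ✗.
  V = {[35]}: π^{-1}(V) = {35} ∈ τ ✓.
  V = {[31=32], [35]}: π^{-1}(V) = {31, 32, 35} ∉ τ ✗.
  V = {[33], [35]}: π^{-1}(V) = {33, 35} ∈ τ ✓.
  V = {[31=32], [33], [35]}: π^{-1}(V) = {31, 32, 33, 35} ∉ τ ✗.
  V = {[34], [35]}: π^{-1}(V) = {34, 35} ∉ τ ✗.
  V = {[31=32], [34], [35]}: π^{-1}(V) = {31, 32, 34, 35} ∉ τ ✗.
  V = {[33], [34], [35]}: π^{-1}(V) = {33, 34, 35} ∉ τ ✗.
  V = {[31=32], [33], [34], [35]}: π^{-1}(V) = {31, 32, 33, 34, 35} ∈ τ ✓.
Open sets in the quotient: τ_Q = {{}, {[33]}, {[35]}, {[33], [35]}, {[31=32], [33], [34], [35]}} (5 elements).


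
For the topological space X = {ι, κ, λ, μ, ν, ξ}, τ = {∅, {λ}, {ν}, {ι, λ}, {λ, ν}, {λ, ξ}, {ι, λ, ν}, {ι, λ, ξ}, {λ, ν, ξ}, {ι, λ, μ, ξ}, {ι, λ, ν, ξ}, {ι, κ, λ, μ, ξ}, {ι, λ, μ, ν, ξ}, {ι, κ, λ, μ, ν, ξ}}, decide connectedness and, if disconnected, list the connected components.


(X, τ) is disconnected; components = [{ν}, {ι, κ, λ, μ, ξ}].

Find clopen sets (U ∈ τ with X ∖ U ∈ τ):
  U = ∅, X ∖ U = {ι, κ, λ, μ, ν, ξ} — both open, so U is clopen.
  U = {ν}, X ∖ U = {ι, κ, λ, μ, ξ} — both open, so U is clopen.
  U = {ι, κ, λ, μ, ξ}, X ∖ U = {ν} — both open, so U is clopen.
  U = {ι, κ, λ, μ, ν, ξ}, X ∖ U = ∅ — both open, so U is clopen.
Nontrivial clopen(s) exist: e.g. {ν}. So (X, τ) is disconnected.
Compute connected components by grouping points that agree on all clopens:
  component: {ν}
  component: {ι, κ, λ, μ, ξ}


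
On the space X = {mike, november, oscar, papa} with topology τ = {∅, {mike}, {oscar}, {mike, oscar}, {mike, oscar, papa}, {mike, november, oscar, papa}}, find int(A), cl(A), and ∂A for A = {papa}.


int(A) = ∅, cl(A) = {november, papa}, ∂A = {november, papa}.

Closed sets in (X, τ) are complements of opens:
  closed(X, τ) = {∅, {november}, {november, papa}, {mike, november, papa}, {november, oscar, papa}, {mike, november, oscar, papa}}.
int(A) = ⋃ {U ∈ τ : U ⊆ A}. Opens contained in A: ∅.
Taking the union of these: int(A) = ∅.
cl(A) = ⋂ {C closed : A ⊆ C}. Closed sets containing A: {november, papa}, {mike, november, papa}, {november, oscar, papa}, {mike, november, oscar, papa}.
Intersecting these: cl(A) = {november, papa}.
∂A = cl(A) ∖ int(A) = {november, papa} ∖ ∅ = {november, papa}.


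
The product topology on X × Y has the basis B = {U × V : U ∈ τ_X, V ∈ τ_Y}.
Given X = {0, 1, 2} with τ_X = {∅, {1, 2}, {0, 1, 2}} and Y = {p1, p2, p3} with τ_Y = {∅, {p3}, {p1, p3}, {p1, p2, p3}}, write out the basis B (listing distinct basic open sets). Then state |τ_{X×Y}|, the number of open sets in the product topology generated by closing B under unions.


Basis B = {∅ × ∅, {1, 2} × {p3}, {0, 1, 2} × {p3}, {1, 2} × {p1, p3}, {0, 1, 2} × {p1, p3}, {1, 2} × {p1, p2, p3}, {0, 1, 2} × {p1, p2, p3}}; |τ_{X×Y}| = 10.

Enumerate products U × V with U ∈ τ_X, V ∈ τ_Y (deduplicated):
  ∅ × ∅ = {} (∅)
  {1, 2} × {p3} = {(1,p3), (2,p3)}
  {0, 1, 2} × {p3} = {(0,p3), (1,p3), (2,p3)}
  {1, 2} × {p1, p3} = {(1,p1), (1,p3), (2,p1), (2,p3)}
  {0, 1, 2} × {p1, p3} = {(0,p1), (0,p3), (1,p1), (1,p3), (2,p1), (2,p3)}
  {1, 2} × {p1, p2, p3} = {(1,p1), (1,p2), (1,p3), (2,p1), (2,p2), (2,p3)}
  {0, 1, 2} × {p1, p2, p3} = {(0,p1), (0,p2), (0,p3), (1,p1), (1,p2), (1,p3), (2,p1), (2,p2), (2,p3)}
These 7 distinct sets form the basis B.
Close under arbitrary unions to get τ_{X×Y}; counting gives |τ_{X×Y}| = 10.
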